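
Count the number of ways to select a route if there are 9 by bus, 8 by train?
By the addition principle: 9 + 8 = 17.

Answer: 17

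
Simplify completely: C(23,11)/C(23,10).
13/11
C(n,k+1)/C(n,k) = (n−k)/(k+1). Here (23−10)/(10+1) = 13/11 = 13/11.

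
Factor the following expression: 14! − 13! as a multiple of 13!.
13 × 13! = 80,951,270,400

Explanation: 14! − 13! = 14·13! − 13! = (14 − 1)·13! = 13 × 13! = 80,951,270,400.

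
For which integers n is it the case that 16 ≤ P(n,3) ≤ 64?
P(3,3)=6; P(4,3)=24; P(5,3)=60; P(6,3)=120. So valid n = 4, 5.

Answer: 4, 5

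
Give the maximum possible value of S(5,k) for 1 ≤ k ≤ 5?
Row S(5,k) for k = 1..5 (via S(n,k) = k·S(n−1,k) + S(n−1,k−1)): 1, 15, 25, 10, 1. The row is unimodal; maximum at k = 3: 25.
Final answer: 25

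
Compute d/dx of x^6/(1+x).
Quotient rule: [6x^{5}(1+x) - x^6]/(1+x)².
Final answer: (6x^5(1+x) - x^6)/(1+x)²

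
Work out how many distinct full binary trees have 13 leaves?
Using the Catalan number formula: C_n = C(2n, n) / (n+1)
C_12 = C(24, 12) / (12+1)
     = 2704156 / 13
     = 208,012
Final answer: 208,012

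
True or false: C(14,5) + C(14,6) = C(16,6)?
False

Explanation: Pascal's identity gives C(15,6) = 5,005, whereas C(16,6) = 8,008.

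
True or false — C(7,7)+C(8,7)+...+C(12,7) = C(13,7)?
False

Working:
Hockey stick identity gives Σ = C(13,8) = 1,287; RHS C(13,7) = 1,716.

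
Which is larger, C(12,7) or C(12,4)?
C(12,7)=792, C(12,4)=495.
Final answer: C(12,7)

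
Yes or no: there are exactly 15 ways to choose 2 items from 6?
Yes

Reasoning: C(6,2) = 15.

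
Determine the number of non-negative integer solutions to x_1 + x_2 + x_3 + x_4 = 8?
165

Working:
C(8+4-1, 4-1) = 165.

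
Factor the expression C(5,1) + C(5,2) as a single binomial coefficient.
C(6,2)

Working:
By Pascal's identity: C(5,1) + C(5,2) = C(6,2) = 15.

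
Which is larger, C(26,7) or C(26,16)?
C(26,7)=657,800, C(26,16)=5,311,735.
Final answer: C(26,16)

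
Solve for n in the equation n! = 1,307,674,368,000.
n! is strictly increasing. 13! = 6,227,020,800, 14! = 87,178,291,200, 15! = 1,307,674,368,000 ✓. So n = 15.

Answer: 15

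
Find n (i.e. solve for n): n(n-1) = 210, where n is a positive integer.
n² − n − 210 = 0, so n = (1 ± √(1 + 4·210))/2 = (1 ± √841)/2 = (1 ± 29)/2, i.e. n = 15 or n = -14. Taking the positive root, n = 15 (check: 15×14 = 210).

Answer: 15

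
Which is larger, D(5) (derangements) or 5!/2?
5!/2

Explanation: D(5) = (5-1)·[D(4) + D(3)] = 4·[9 + 2] = 44; 5!/2 = 120/2 = 60.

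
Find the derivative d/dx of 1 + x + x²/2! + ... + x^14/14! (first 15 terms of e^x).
Differentiating term by term gives the first 14 terms of e^x.

Answer: 1 + x + x²/2! + ... + x^13/13!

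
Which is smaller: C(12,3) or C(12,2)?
C(12,3)=220, C(12,2)=66.
Final answer: C(12,2)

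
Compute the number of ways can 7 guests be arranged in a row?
5,040
Arrangements of 7 distinct objects: 7! = 5,040.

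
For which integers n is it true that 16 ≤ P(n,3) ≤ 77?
4, 5

Solution: P(3,3)=6; P(4,3)=24; P(5,3)=60; P(6,3)=120. So valid n = 4, 5.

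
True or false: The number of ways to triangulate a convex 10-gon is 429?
Triangulations of a convex 10-gon are counted by the Catalan number C_8: C_8 = C(16,8)/(8+1) = 12,870/9 = 1,430.
Final answer: False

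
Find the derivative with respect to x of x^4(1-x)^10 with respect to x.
4x^3(1-x)^10 - 10x^4(1-x)^9

Solution: Product rule: 4x^{3}(1-x)^{10} + x^4·(-10)(1-x)^{9}.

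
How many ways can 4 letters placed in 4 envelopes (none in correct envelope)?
9

Solution: Using D(n) = (n-1)[D(n-1) + D(n-2)]:
D(4) = (4-1) × [D(3) + D(2)]
      = 3 × [2 + 1]
      = 3 × 3
      = 9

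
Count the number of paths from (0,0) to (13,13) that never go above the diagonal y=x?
Counted by the Catalan number C_13: C_13 = C(26,13)/(13+1) = 10,400,600/14 = 742,900.

Answer: 742,900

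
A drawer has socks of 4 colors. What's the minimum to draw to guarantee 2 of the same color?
5

Solution: Worst case: 1 of each = 4. One more: 5.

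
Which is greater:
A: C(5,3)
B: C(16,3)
B
A=C(5,3)=10, B=C(16,3)=560.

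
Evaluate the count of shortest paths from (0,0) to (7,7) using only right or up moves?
Choose 7 rights from 14 moves: C(14,7) = 3,432.
Final answer: 3,432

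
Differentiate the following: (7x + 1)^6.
Chain rule: 6(7x+1)^{5} × 7 = 42(7x+1)^{5}.
Final answer: 42(7x + 1)^5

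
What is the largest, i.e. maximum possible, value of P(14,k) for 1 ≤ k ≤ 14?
87,178,291,200

Working:
P(14,k) increases in k, so maximum at k = 14: 14! = 87,178,291,200.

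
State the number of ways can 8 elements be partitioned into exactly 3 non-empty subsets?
This equals S(8,3), the Stirling number of the 2nd kind.
Using the Stirling recurrence: S(n,k) = k·S(n-1,k) + S(n-1,k-1)
S(8,3) = 3·S(7,3) + S(7,2)
         = 3·301 + 63
         = 903 + 63
         = 966
Final answer: 966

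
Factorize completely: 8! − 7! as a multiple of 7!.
7 × 7! = 35,280
8! − 7! = 8·7! − 7! = (8 − 1)·7! = 7 × 7! = 35,280.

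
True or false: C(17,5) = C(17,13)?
C(17,5) = 6,188 but C(17,13) = 2,380; symmetry gives C(17,5) = C(17,12), not C(17,13).
Final answer: False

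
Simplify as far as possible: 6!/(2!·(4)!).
15

Working:
This is C(6,2) = 15.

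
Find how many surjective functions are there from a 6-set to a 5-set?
Onto functions = 5! × S(6,5)
First compute S(6,5) via recurrence:
Using the Stirling recurrence: S(n,k) = k·S(n-1,k) + S(n-1,k-1)
S(6,5) = 5·S(5,5) + S(5,4)
         = 5·1 + 10
         = 5 + 10
         = 15
Then: 120 × 15 = 1,800

Answer: 1,800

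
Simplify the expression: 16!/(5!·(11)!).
4,368

Solution: This is C(16,5) = 4,368.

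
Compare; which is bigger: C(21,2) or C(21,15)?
C(21,15)

Explanation: C(21,2)=210, C(21,15)=54,264.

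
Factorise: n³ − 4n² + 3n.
n³ − 4n² + 3n = n(n² − 4n + 3) = n(n − 1)(n − 3).

Answer: n(n − 1)(n − 3)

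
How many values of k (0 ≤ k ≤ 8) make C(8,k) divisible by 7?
5

Explanation: Checking C(8,k) mod 7 for k = 0..8: divisible at k = 2, 3, 4, 5, 6. That's 5 values.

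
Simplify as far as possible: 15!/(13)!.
This equals 15×14 = 210.
Final answer: 210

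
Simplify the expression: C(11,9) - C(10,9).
45

Reasoning: C(11,9) - C(10,9) = C(10,8) = 45.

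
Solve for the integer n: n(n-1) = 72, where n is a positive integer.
9

Solution: n² − n − 72 = 0, so n = (1 ± √(1 + 4·72))/2 = (1 ± √289)/2 = (1 ± 17)/2, i.e. n = 9 or n = -8. Taking the positive root, n = 9 (check: 9×8 = 72).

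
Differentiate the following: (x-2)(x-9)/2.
(2x - 11)/2

Solution: d/dx[(x-2)(x-9)] = (x-9) + (x-2) = 2x - 11. Dividing by 2 gives (2x - 11)/2.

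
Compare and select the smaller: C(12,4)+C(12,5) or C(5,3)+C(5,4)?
C(5,3)+C(5,4)

Solution: First=1,287, Second=15.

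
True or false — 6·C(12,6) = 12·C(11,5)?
True

Working:
Absorption identity k·C(n,k) = n·C(n-1,k-1). LHS = 6·924 = 5,544; RHS = 12·462 = 5,544.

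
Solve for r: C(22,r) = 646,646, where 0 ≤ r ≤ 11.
10

Solution: C(22,r) is increasing for 0 ≤ r ≤ 11. Stepping up (C(22,r+1) = C(22,r)·(22−r)/(r+1)): C(22,1) = 22, C(22,2) = 231, C(22,3) = 1,540, C(22,4) = 7,315, C(22,5) = 26,334, C(22,6) = 74,613, C(22,7) = 170,544, C(22,8) = 319,770, C(22,9) = 497,420, C(22,10) = 646,646 ✓. So r = 10.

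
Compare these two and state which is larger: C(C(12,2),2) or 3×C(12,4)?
C(C(12,2),2)

Reasoning: C(C(12,2),2)=2,145, 3×C(12,4)=1,485.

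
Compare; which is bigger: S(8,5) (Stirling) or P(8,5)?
P(8,5)

S(8,5) = 5·S(7,5) + S(7,4) = 5·140 + 350 = 1,050; P(8,5) = 6,720.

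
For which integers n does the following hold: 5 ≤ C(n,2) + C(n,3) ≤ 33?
C(3,2)+C(3,3)=4; C(4,2)+C(4,3)=10; C(5,2)+C(5,3)=20; C(6,2)+C(6,3)=35. So valid n = 4, 5.

Answer: 4, 5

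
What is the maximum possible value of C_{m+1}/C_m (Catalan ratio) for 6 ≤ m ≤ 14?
29/8

Explanation: C_{m+1}/C_m = 2(2m+1)/(m+2), which increases with m. Maximum at m = 14: 2·29/16 = 29/8.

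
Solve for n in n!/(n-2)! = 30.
6

n!/(n-2)! = n×(n-1), a product of 2 consecutive integers ≈ (n−0.5)^2. 30^(1/2) + 0.5 ≈ 6.0; check n = 6: 6×5 = 30 ✓. So n = 6.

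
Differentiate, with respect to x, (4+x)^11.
Using the power rule: d/dx (4+x)^11 = 11(4+x)^{10}.
Final answer: 11(4+x)^10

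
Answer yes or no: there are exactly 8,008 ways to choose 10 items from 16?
Yes

Solution: C(16,10) = 8,008.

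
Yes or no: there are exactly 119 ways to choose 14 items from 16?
No
C(16,14) = 120 ≠ 119.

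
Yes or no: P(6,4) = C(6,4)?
P(6,4) = 360 but C(6,4) = 15; they differ by a factor of 4! = 24, so the statement does not hold.

Answer: No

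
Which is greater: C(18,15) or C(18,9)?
C(18,9)

Explanation: C(18,15)=816, C(18,9)=48,620.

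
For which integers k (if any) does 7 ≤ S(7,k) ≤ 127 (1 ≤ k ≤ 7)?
2, 6

Explanation: S(7,1)=1; S(7,2)=63; S(7,3)=301; S(7,4)=350; S(7,5)=140; S(7,6)=21; S(7,7)=1. So valid k = 2, 6.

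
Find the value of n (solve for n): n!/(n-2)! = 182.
14

Solution: n!/(n-2)! = n×(n-1), a product of 2 consecutive integers ≈ (n−0.5)^2. 182^(1/2) + 0.5 ≈ 14.0; check n = 14: 14×13 = 182 ✓. So n = 14.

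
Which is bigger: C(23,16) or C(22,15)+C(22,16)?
Equal

By Pascal's identity: C(23,16) = C(22,15)+C(22,16) = 245,157. Equal.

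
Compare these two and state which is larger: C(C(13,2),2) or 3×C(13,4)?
C(C(13,2),2)

C(C(13,2),2)=3,003, 3×C(13,4)=2,145.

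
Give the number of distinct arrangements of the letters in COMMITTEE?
45,360
Word has 9 letters (C=1, O=1, M=2, I=1, T=2, E=2). Arrangements: 9!/Π(k!) = 45,360.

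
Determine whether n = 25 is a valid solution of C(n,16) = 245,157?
No

Working:
C(25,16) = 25·24·23·22·21·20·19·18·17·16·15·14·13·12·11·10/16! = 42,744,736,671,436,800,000/20,922,789,888,000 = 2,042,975, which does not equal 245,157.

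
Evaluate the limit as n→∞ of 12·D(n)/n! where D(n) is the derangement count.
12/e
D(n)/n! → 1/e, so 12·D(n)/n! → 12/e.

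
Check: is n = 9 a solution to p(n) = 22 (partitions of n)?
No

Pentagonal recurrence p(n) = p(n−1) + p(n−2) − p(n−5) − p(n−7) + …: p(9) = p(8) + p(7) − p(4) − p(2) = 22 + 15 − 5 − 2 = 30, which does not equal 22.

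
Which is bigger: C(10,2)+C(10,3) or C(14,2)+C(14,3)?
C(14,2)+C(14,3)

Solution: First=165, Second=455.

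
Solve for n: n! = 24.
n! is strictly increasing. 2! = 2, 3! = 6, 4! = 24 ✓. So n = 4.

Answer: 4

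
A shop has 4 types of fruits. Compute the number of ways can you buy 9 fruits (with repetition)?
Stars and bars: C(9+4-1, 9) = C(12, 9) = 220.

Answer: 220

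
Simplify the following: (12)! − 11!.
439,084,800

Explanation: (12)! − 11! = (12)·11! − 11! = (12−1)·11! = 11·11! = 439,084,800.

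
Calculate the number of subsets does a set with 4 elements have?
16

Working:
Each element can be included or excluded: 2^4 = 16.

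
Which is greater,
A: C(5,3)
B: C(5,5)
A

Working:
A=C(5,3)=10, B=C(5,5)=1.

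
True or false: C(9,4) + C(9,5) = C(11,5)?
False
Pascal's identity gives C(10,5) = 252, whereas C(11,5) = 462.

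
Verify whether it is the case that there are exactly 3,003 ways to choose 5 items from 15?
True

Explanation: C(15,5) = 3,003.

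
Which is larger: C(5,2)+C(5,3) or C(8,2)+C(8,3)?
First=20, Second=84.

Answer: C(8,2)+C(8,3)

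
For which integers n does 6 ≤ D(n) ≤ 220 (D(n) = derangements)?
4, 5

Explanation: Using D(n) = (n−1)[D(n−1) + D(n−2)] with D(1)=0, D(2)=1: D(3)=2; D(4)=9; D(5)=44; D(6)=265. So valid n = 4, 5.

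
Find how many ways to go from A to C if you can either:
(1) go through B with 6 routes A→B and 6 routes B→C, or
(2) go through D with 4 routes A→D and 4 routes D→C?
52

Working:
Route via B: 6×6=36. Route via D: 4×4=16. Total: 52.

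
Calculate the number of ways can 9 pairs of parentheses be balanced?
4,862

Explanation: Using the Catalan number formula: C_n = C(2n, n) / (n+1)
C_9 = C(18, 9) / (9+1)
     = 48620 / 10
     = 4,862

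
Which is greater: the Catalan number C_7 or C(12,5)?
C(12,5)
C_7 = C(14,7)/(7+1) = 3,432/8 = 429; C(12,5) = 792.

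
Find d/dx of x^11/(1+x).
(11x^10(1+x) - x^11)/(1+x)²

Reasoning: Quotient rule: [11x^{10}(1+x) - x^11]/(1+x)².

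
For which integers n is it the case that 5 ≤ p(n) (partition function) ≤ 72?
Tabulating p(n) via p(n) = p(n−1) + p(n−2) − p(n−5) − p(n−7) + …: p(3)=3; p(4)=5; p(5)=7; p(6)=11; p(7)=15; p(8)=22; p(9)=30; p(10)=42; p(11)=56; p(12)=77. So valid n = 4, 5, 6, 7, 8, 9, 10, 11.
Final answer: 4, 5, 6, 7, 8, 9, 10, 11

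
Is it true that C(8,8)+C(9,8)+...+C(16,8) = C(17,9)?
Hockey stick identity gives Σ = C(17,9) = 24,310; RHS C(17,9) = 24,310.

Answer: True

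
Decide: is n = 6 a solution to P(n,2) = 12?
No

Working:
P(6,2) = 6·5 = 30, which does not equal 12.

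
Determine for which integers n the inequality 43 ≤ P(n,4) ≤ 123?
P(4,4)=24; P(5,4)=120; P(6,4)=360. So valid n = 5.
Final answer: 5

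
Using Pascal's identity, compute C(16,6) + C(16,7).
19,448

C(16,6) + C(16,7) = C(17,7) = 19,448.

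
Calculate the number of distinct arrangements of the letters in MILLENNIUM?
226,800

Solution: Word has 10 letters (M=2, I=2, L=2, E=1, N=2, U=1). Arrangements: 10!/Π(k!) = 226,800.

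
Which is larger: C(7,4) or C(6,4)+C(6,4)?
C(7,4)

Working:
C(7,4)=35; C(6,4)+C(6,4)=15+15=30.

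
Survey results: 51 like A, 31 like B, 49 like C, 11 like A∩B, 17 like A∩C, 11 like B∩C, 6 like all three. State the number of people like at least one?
98

Reasoning: |A∪B∪C| = 51+31+49-11-17-11+6 = 98.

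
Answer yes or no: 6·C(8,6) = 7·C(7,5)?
Absorption identity k·C(n,k) = n·C(n-1,k-1). LHS = 6·28 = 168; RHS = 7·21 = 147.
Final answer: No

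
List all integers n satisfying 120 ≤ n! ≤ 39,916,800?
5, 6, 7, 8, 9, 10, 11
n! is strictly increasing; 5! = 120 and 11! = 39,916,800, so valid n = 5, 6, 7, 8, 9, 10, 11.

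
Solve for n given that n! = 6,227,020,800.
n! is strictly increasing. 11! = 39,916,800, 12! = 479,001,600, 13! = 6,227,020,800 ✓. So n = 13.
Final answer: 13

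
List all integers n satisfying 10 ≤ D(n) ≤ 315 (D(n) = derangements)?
5, 6

Working:
Using D(n) = (n−1)[D(n−1) + D(n−2)] with D(1)=0, D(2)=1: D(4)=9; D(5)=44; D(6)=265; D(7)=1,854. So valid n = 5, 6.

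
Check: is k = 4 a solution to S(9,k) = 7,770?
Yes

Working:
S(9,4) = 4·S(8,4) + S(8,3) = 4·1,701 + 966 = 7,770, which equals 7,770.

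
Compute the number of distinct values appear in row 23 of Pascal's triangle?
12
Row 23 has entries C(23,0)..C(23,23); by symmetry C(23,k)=C(23,23-k), giving 12 distinct values.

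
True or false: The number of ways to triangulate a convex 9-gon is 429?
Triangulations of a convex 9-gon are counted by the Catalan number C_7: C_7 = C(14,7)/(7+1) = 3,432/8 = 429.

Answer: True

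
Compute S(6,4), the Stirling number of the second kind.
Using the Stirling recurrence: S(n,k) = k·S(n-1,k) + S(n-1,k-1)
S(6,4) = 4·S(5,4) + S(5,3)
         = 4·10 + 25
         = 40 + 25
         = 65

Answer: 65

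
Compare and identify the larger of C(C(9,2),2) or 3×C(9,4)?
C(C(9,2),2)

Reasoning: C(C(9,2),2)=630, 3×C(9,4)=378.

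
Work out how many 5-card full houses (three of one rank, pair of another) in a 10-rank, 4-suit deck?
2,160

Working:
Triple rank: 10. Triple suits: C(4,3)=4. Pair rank: 9. Pair suits: C(4,2)=6. Total: 2,160.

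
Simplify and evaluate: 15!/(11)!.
32,760

Explanation: This equals 15×14×...×12 = 32,760.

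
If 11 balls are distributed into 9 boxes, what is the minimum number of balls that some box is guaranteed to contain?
Pigeonhole: ⌈11/9⌉ = 2.

Answer: 2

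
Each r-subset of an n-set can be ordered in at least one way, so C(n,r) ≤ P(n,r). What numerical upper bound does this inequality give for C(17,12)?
P(17,12) = 17·16·15·14·13·12·11·10·9·8·7·6 = 2,964,061,900,800, so C(17,12) ≤ 2,964,061,900,800. (The bound is loose by a factor of 12! = 479,001,600: C(17,12) = 2,964,061,900,800/479,001,600 = 6,188.)

Answer: 2,964,061,900,800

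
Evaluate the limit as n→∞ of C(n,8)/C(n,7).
∞
C(n,8)/C(n,7) = (n-7)/8 → ∞ as n → ∞.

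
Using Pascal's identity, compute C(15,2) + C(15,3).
560

Working:
C(15,2) + C(15,3) = C(16,3) = 560.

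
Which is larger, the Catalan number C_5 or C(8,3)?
C(8,3)
C_5 = C(10,5)/(5+1) = 252/6 = 42; C(8,3) = 56.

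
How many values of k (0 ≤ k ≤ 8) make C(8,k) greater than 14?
5

Reasoning: Row 8 is unimodal and symmetric about k=8/2. C(8,1)=8 ≤ 14; C(8,2)=28 > 14; by symmetry C(8,k) > 14 for k = 2..6. That's 6 - 2 + 1 = 5 values.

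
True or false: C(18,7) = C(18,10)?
False

Reasoning: C(18,7) = 31,824 but C(18,10) = 43,758; symmetry gives C(18,7) = C(18,11), not C(18,10).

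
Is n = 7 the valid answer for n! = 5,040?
Yes

Reasoning: 7! = 7·6! = 7·720 = 5,040, which equals 5,040.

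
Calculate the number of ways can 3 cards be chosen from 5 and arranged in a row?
P(5,3) = 5!/(5-3)! = 60.

Answer: 60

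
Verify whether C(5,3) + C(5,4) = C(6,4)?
Pascal's identity: LHS = 10 + 5 = 15; RHS = C(6,4) = 15. Both sides agree, so the statement holds.
Final answer: True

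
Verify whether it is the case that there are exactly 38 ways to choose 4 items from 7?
False

Explanation: C(7,4) = 35 ≠ 38.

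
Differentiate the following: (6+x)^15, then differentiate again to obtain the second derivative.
210(6+x)^13

Explanation: First derivative: 15(6+x)^{14}. Second derivative: 15·14·(6+x)^{13} = 210(6+x)^{13}.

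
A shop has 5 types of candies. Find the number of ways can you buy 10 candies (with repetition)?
Stars and bars: C(10+5-1, 10) = C(14, 10) = 1,001.

Answer: 1,001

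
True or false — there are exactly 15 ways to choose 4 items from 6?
True

Solution: C(6,4) = 15.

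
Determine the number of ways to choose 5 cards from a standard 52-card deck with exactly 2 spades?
712,842

Explanation: 13 spades and 39 non-spades: C(13,2) × C(39,3) = 78 × 9139 = 712,842.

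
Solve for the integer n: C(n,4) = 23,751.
C(n,4) = n(n−1)(n−2)(n−3)/4! is increasing in n, and n(n−1)(n−2)(n−3) = 4!·23,751 = 570,024 ≈ (n−1.5)^4 gives n ≈ 29.0. Check: C(27,4) = 17,550, C(28,4) = 20,475, C(29,4) = 23,751 ✓. So n = 29.
Final answer: 29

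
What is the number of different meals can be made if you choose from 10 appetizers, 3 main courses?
30

Explanation: By the multiplication principle: 10 × 3 = 30.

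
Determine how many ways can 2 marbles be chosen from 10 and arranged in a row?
90
P(10,2) = 10!/(10-2)! = 90.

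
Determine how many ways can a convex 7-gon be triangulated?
42

Using the Catalan number formula: C_n = C(2n, n) / (n+1)
C_5 = C(10, 5) / (5+1)
     = 252 / 6
     = 42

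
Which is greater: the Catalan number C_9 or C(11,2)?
C_9

Reasoning: C_9 = C(18,9)/(9+1) = 48,620/10 = 4,862; C(11,2) = 55.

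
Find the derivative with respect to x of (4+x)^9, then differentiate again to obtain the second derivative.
72(4+x)^7
First derivative: 9(4+x)^{8}. Second derivative: 9·8·(4+x)^{7} = 72(4+x)^{7}.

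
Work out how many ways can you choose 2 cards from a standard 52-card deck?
1,326

Solution: C(52,2) = 1,326.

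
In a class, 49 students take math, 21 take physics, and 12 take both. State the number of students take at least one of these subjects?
58

Explanation: |A∪B| = |A|+|B|-|A∩B| = 49+21-12 = 58.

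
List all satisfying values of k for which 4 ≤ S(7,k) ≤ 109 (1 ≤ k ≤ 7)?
2, 6

Solution: S(7,1)=1; S(7,2)=63; S(7,3)=301; S(7,4)=350; S(7,5)=140; S(7,6)=21; S(7,7)=1. So valid k = 2, 6.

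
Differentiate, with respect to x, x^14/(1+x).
(14x^13(1+x) - x^14)/(1+x)²
Quotient rule: [14x^{13}(1+x) - x^14]/(1+x)².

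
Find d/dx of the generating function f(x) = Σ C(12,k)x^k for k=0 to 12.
Σ k·C(12,k)x^(k-1) for k=1 to 12

Solution: Term-by-term differentiation gives Σ k·C(12,k)x^{k-1} for k=1 to 12.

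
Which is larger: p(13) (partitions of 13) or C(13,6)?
Pentagonal recurrence p(n) = p(n−1) + p(n−2) − p(n−5) − p(n−7) + …: p(13) = p(12) + p(11) − p(8) − p(6) + p(1) = 77 + 56 − 22 − 11 + 1 = 101; C(13,6) = 1,716.

Answer: C(13,6)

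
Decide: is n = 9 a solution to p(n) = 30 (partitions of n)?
Yes

Solution: Pentagonal recurrence p(n) = p(n−1) + p(n−2) − p(n−5) − p(n−7) + …: p(9) = p(8) + p(7) − p(4) − p(2) = 22 + 15 − 5 − 2 = 30, which equals 30.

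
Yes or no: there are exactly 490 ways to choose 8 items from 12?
No

C(12,8) = 495 ≠ 490.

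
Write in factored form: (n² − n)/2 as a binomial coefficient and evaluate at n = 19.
C(n,2); C(19,2) = 171

Working:
(n² − n)/2 = n(n−1)/2 = C(n,2). At n = 19: C(19,2) = 171.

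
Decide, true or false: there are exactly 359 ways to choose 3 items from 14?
False

Explanation: C(14,3) = 364 ≠ 359.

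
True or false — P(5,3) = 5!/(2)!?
True

Reasoning: Permutation formula P(n,k) = n!/(n-k)!: 5!/2! = 120/2 = 60 = P(5,3). The statement holds.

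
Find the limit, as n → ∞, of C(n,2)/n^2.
1/2

Reasoning: C(n,2) ≈ n^2/2! for large n. Limit = 1/2! = 1/2.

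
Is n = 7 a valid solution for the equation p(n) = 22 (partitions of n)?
No

Explanation: Pentagonal recurrence p(n) = p(n−1) + p(n−2) − p(n−5) − p(n−7) + …: p(7) = p(6) + p(5) − p(2) − p(0) = 11 + 7 − 2 − 1 = 15, which does not equal 22.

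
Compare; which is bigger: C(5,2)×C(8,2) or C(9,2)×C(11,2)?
C(9,2)×C(11,2)

Working:
C(5,2)×C(8,2)=280, C(9,2)×C(11,2)=1,980.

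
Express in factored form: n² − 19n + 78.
Seek roots whose sum is 19 and product is 78: (6, 13). So n² − 19n + 78 = (n − 6)(n − 13).
Final answer: (n − 6)(n − 13)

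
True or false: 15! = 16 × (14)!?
False
15! = 15 × 14! = 1,307,674,368,000, but 16 × 14! = 1,394,852,659,200.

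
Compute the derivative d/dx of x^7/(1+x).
(7x^6(1+x) - x^7)/(1+x)²

Explanation: Quotient rule: [7x^{6}(1+x) - x^7]/(1+x)².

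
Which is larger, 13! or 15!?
13!=6,227,020,800, 15!=1,307,674,368,000. 15! > 13!.

Answer: 15!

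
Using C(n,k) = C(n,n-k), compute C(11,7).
C(11,7) = C(11,4) = 330.
Final answer: 330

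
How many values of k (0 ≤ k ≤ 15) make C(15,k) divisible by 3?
10
Checking C(15,k) mod 3 for k = 0..15: divisible at k = 1, 2, 4, 5, 7, 8, 10, 11, 13, 14. That's 10 values.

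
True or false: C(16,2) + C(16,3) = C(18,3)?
False

Solution: Pascal's identity gives C(17,3) = 680, whereas C(18,3) = 816.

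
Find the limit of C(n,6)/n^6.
1/720

Reasoning: C(n,6) ≈ n^6/6! for large n. Limit = 1/6! = 1/720.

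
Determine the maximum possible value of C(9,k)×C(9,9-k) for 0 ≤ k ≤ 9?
15,876

C(9,k)·C(9,9-k) = C(9,k)², maximised at the centre k = 4: C(9,4)² = 15,876.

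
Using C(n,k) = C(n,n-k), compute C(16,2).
120

Solution: C(16,2) = C(16,14) = 120.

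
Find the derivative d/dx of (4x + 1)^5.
20(4x + 1)^4

Chain rule: 5(4x+1)^{4} × 4 = 20(4x+1)^{4}.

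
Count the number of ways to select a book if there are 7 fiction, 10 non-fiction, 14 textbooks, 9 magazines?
40

Working:
By the addition principle: 7 + 10 + 14 + 9 = 40.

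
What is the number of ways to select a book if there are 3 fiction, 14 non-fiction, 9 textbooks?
26

By the addition principle: 3 + 14 + 9 = 26.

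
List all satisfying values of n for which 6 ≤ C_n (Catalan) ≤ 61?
4, 5

Solution: C_3=5; C_4=14; C_5=42; C_6=132. So valid n = 4, 5.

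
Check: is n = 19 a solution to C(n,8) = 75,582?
C(19,8) = 19·18·17·16·15·14·13·12/8! = 3,047,466,240/40,320 = 75,582, which equals 75,582.

Answer: Yes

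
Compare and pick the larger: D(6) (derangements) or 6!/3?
D(6) = (6-1)·[D(5) + D(4)] = 5·[44 + 9] = 265; 6!/3 = 720/3 = 240.

Answer: D(6)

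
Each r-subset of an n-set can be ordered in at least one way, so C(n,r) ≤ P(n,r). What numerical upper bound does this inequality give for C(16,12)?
P(16,12) = 16·15·14·13·12·11·10·9·8·7·6·5 = 871,782,912,000, so C(16,12) ≤ 871,782,912,000. (The bound is loose by a factor of 12! = 479,001,600: C(16,12) = 871,782,912,000/479,001,600 = 1,820.)
Final answer: 871,782,912,000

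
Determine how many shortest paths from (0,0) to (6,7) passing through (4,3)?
To (4,3): C(7,4)=35. From there: C(6,2)=15. Total: 525.
Final answer: 525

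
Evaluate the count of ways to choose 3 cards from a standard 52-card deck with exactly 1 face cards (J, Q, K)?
9,360

12 face cards and 40 non-face cards: C(12,1) × C(40,2) = 12 × 780 = 9,360.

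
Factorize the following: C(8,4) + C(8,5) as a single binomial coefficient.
By Pascal's identity: C(8,4) + C(8,5) = C(9,5) = 126.

Answer: C(9,5)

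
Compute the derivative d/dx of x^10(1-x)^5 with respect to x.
10x^9(1-x)^5 - 5x^10(1-x)^4

Explanation: Product rule: 10x^{9}(1-x)^{5} + x^10·(-5)(1-x)^{4}.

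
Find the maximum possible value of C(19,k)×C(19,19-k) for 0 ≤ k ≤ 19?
8,533,694,884

C(19,k)·C(19,19-k) = C(19,k)², maximised at the centre k = 9: C(19,9)² = 8,533,694,884.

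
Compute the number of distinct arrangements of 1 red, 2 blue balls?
3

Working:
Multinomial: 3!/(1! × 2!) = 3.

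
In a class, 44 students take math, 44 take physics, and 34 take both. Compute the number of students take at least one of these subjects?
54

Solution: |A∪B| = |A|+|B|-|A∩B| = 44+44-34 = 54.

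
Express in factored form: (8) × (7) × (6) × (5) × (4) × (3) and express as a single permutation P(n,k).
P(8,6) = 8!/(2)!

Product of 6 consecutive descending integers starting at 8: P(8,6) = 8!/2! = 20,160.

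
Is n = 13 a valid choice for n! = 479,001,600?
13! = 13·12! = 13·479,001,600 = 6,227,020,800, which does not equal 479,001,600.
Final answer: No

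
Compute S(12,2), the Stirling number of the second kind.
2,047

Working:
Using the Stirling recurrence: S(n,k) = k·S(n-1,k) + S(n-1,k-1)
S(12,2) = 2·S(11,2) + S(11,1)
         = 2·1023 + 1
         = 2046 + 1
         = 2,047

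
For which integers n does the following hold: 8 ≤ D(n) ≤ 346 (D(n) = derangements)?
4, 5, 6

Using D(n) = (n−1)[D(n−1) + D(n−2)] with D(1)=0, D(2)=1: D(3)=2; D(4)=9; D(5)=44; D(6)=265; D(7)=1,854. So valid n = 4, 5, 6.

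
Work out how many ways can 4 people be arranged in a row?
Arrangements of 4 distinct objects: 4! = 24.
Final answer: 24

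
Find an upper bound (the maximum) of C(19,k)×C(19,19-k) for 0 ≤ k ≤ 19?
8,533,694,884

C(19,k)·C(19,19-k) = C(19,k)², maximised at the centre k = 9: C(19,9)² = 8,533,694,884.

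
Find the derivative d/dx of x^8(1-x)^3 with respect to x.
8x^7(1-x)^3 - 3x^8(1-x)^2

Reasoning: Product rule: 8x^{7}(1-x)^{3} + x^8·(-3)(1-x)^{2}.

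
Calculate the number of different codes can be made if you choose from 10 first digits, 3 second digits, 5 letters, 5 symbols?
750

By the multiplication principle: 10 × 3 × 5 × 5 = 750.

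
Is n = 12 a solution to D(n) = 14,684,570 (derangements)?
No

Solution: D(12) = (12-1)·[D(11) + D(10)] = 11·[14,684,570 + 1,334,961] = 176,214,841, which does not equal 14,684,570.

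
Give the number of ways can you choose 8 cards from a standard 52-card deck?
752,538,150

Solution: C(52,8) = 752,538,150.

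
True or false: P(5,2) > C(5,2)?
True

Reasoning: P(5,2) = 20 and C(5,2) = 10; P(n,r) = r! × C(n,r) so P > C whenever r ≥ 2.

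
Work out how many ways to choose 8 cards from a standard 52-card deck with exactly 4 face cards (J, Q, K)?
45,238,050

Working:
12 face cards and 40 non-face cards: C(12,4) × C(40,4) = 495 × 91,390 = 45,238,050.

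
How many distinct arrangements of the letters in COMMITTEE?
45,360

Word has 9 letters (C=1, O=1, M=2, I=1, T=2, E=2). Arrangements: 9!/Π(k!) = 45,360.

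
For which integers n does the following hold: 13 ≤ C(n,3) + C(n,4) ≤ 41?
C(4,3)+C(4,4)=5; C(5,3)+C(5,4)=15; C(6,3)+C(6,4)=35; C(7,3)+C(7,4)=70. So valid n = 5, 6.
Final answer: 5, 6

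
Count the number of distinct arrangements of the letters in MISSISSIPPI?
Word has 11 letters (M=1, I=4, S=4, P=2). Arrangements: 11!/Π(k!) = 34,650.

Answer: 34,650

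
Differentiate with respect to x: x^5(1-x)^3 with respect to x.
5x^4(1-x)^3 - 3x^5(1-x)^2

Product rule: 5x^{4}(1-x)^{3} + x^5·(-3)(1-x)^{2}.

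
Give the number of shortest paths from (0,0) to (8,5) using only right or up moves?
1,287

Reasoning: Choose 8 rights from 13 moves: C(13,8) = 1,287.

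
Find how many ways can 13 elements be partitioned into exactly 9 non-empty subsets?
359,502

Explanation: This equals S(13,9), the Stirling number of the 2nd kind.
Using the Stirling recurrence: S(n,k) = k·S(n-1,k) + S(n-1,k-1)
S(13,9) = 9·S(12,9) + S(12,8)
         = 9·22275 + 159027
         = 200475 + 159027
         = 359,502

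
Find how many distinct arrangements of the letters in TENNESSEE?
Word has 9 letters (T=1, E=4, N=2, S=2). Arrangements: 9!/Π(k!) = 3,780.

Answer: 3,780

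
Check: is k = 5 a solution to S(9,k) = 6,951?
S(9,5) = 5·S(8,5) + S(8,4) = 5·1,050 + 1,701 = 6,951, which equals 6,951.
Final answer: Yes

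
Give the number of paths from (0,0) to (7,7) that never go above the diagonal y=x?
429

Reasoning: Counted by the Catalan number C_7: C_7 = C(14,7)/(7+1) = 3,432/8 = 429.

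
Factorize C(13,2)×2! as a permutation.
P(13,2)
C(13,2)×2! = [13!/(2!(11)!)]×2! = 13!/(11)! = P(13,2) = 156.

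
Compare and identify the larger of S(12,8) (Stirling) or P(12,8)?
P(12,8)

Explanation: S(12,8) = 8·S(11,8) + S(11,7) = 8·11,880 + 63,987 = 159,027; P(12,8) = 19,958,400.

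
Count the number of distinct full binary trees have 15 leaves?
2,674,440

Working:
Using the Catalan number formula: C_n = C(2n, n) / (n+1)
C_14 = C(28, 14) / (14+1)
     = 40116600 / 15
     = 2,674,440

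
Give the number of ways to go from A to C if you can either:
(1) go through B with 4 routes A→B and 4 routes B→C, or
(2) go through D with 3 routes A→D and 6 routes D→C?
34

Route via B: 4×4=16. Route via D: 3×6=18. Total: 34.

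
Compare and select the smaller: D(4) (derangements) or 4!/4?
4!/4
D(4) = (4-1)·[D(3) + D(2)] = 3·[2 + 1] = 9; 4!/4 = 24/4 = 6.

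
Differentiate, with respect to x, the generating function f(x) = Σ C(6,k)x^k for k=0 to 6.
Σ k·C(6,k)x^(k-1) for k=1 to 6

Reasoning: Term-by-term differentiation gives Σ k·C(6,k)x^{k-1} for k=1 to 6.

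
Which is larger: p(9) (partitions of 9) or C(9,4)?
C(9,4)

Reasoning: Pentagonal recurrence p(n) = p(n−1) + p(n−2) − p(n−5) − p(n−7) + …: p(9) = p(8) + p(7) − p(4) − p(2) = 22 + 15 − 5 − 2 = 30; C(9,4) = 126.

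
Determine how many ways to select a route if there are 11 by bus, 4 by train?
15

Working:
By the addition principle: 11 + 4 = 15.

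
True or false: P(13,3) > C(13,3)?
True

Reasoning: P(13,3) = 1,716 and C(13,3) = 286; P(n,r) = r! × C(n,r) so P > C whenever r ≥ 2.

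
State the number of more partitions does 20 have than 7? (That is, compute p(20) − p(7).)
612
Pentagonal recurrence p(n) = p(n−1) + p(n−2) − p(n−5) − p(n−7) + …: p(20) = p(19) + p(18) − p(15) − p(13) + p(8) + p(5) = 490 + 385 − 176 − 101 + 22 + 7 = 627.
p(7) = p(6) + p(5) − p(2) − p(0) = 11 + 7 − 2 − 1 = 15.
Difference = 627 − 15 = 612.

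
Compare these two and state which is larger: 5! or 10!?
10!

5!=120, 10!=3,628,800. 10! > 5!.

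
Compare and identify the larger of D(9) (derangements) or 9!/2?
9!/2

D(9) = (9-1)·[D(8) + D(7)] = 8·[14,833 + 1,854] = 133,496; 9!/2 = 362,880/2 = 181,440.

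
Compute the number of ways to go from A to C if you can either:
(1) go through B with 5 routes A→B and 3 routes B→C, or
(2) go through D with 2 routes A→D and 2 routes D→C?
Route via B: 5×3=15. Route via D: 2×2=4. Total: 19.
Final answer: 19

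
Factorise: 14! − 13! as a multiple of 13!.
13 × 13! = 80,951,270,400

Solution: 14! − 13! = 14·13! − 13! = (14 − 1)·13! = 13 × 13! = 80,951,270,400.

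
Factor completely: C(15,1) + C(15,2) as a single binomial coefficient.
C(16,2)

Working:
By Pascal's identity: C(15,1) + C(15,2) = C(16,2) = 120.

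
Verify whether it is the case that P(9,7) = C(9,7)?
P(9,7) = 181,440 but C(9,7) = 36; they differ by a factor of 7! = 5040, so the statement does not hold.
Final answer: False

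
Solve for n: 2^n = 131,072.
17

Working:
131,072 = 1,024 × 128 = 2^10 × 2^7 = 2^17, so n = 17.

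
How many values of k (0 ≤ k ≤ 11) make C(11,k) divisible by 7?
2

Explanation: Checking C(11,k) mod 7 for k = 0..11: divisible at k = 5, 6. That's 2 values.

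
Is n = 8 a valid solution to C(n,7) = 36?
No
C(8,7) = 8·7·6·5·4·3·2/7! = 40,320/5,040 = 8, which does not equal 36.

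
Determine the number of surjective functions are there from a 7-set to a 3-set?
1,806

Onto functions = 3! × S(7,3)
First compute S(7,3) via recurrence:
Using the Stirling recurrence: S(n,k) = k·S(n-1,k) + S(n-1,k-1)
S(7,3) = 3·S(6,3) + S(6,2)
         = 3·90 + 31
         = 270 + 31
         = 301
Then: 6 × 301 = 1,806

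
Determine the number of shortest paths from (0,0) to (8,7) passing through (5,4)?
2,520

Working:
To (5,4): C(9,5)=126. From there: C(6,3)=20. Total: 2,520.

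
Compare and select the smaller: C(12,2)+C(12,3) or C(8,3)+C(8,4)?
C(8,3)+C(8,4)

Working:
First=286, Second=126.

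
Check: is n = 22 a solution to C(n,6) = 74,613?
Yes

C(22,6) = 22·21·20·19·18·17/6! = 53,721,360/720 = 74,613, which equals 74,613.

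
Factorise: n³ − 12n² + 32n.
n³ − 12n² + 32n = n(n² − 12n + 32) = n(n − 4)(n − 8).

Answer: n(n − 4)(n − 8)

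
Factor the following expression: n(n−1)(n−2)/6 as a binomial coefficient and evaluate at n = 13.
C(n,3); C(13,3) = 286

n(n−1)(n−2)/6 = n!/(3!(n−3)!) = C(n,3). At n = 13: C(13,3) = 286.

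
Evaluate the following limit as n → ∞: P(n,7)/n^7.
1
P(n,7) = n(n-1)···(n-6) ≈ n^7 for large n. Limit = 1.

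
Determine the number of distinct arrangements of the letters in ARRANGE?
1,260

Working:
Word has 7 letters (A=2, R=2, N=1, G=1, E=1). Arrangements: 7!/Π(k!) = 1,260.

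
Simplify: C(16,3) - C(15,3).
C(16,3) - C(15,3) = C(15,2) = 105.
Final answer: 105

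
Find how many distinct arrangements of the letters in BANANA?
60

Explanation: Word has 6 letters (B=1, A=3, N=2). Arrangements: 6!/Π(k!) = 60.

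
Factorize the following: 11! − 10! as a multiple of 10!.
11! − 10! = 11·10! − 10! = (11 − 1)·10! = 10 × 10! = 36,288,000.

Answer: 10 × 10! = 36,288,000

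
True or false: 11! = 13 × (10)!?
False

Reasoning: 11! = 11 × 10! = 39,916,800, but 13 × 10! = 47,174,400.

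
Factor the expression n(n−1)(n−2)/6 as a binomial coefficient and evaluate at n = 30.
C(n,3); C(30,3) = 4,060

Working:
n(n−1)(n−2)/6 = n!/(3!(n−3)!) = C(n,3). At n = 30: C(30,3) = 4,060.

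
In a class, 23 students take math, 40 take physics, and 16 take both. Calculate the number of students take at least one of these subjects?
|A∪B| = |A|+|B|-|A∩B| = 23+40-16 = 47.

Answer: 47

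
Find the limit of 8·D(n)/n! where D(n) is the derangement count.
D(n)/n! → 1/e, so 8·D(n)/n! → 8/e.
Final answer: 8/e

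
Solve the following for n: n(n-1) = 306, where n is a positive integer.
n² − n − 306 = 0, so n = (1 ± √(1 + 4·306))/2 = (1 ± √1,225)/2 = (1 ± 35)/2, i.e. n = 18 or n = -17. Taking the positive root, n = 18 (check: 18×17 = 306).

Answer: 18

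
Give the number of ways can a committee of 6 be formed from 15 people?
5,005

Solution: C(15,6) = 15! / (6! × (15-6)!)
         = 15! / (6! × 9!)
         = 5,005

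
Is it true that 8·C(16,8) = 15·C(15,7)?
False

Working:
Absorption identity k·C(n,k) = n·C(n-1,k-1). LHS = 8·12870 = 102,960; RHS = 15·6435 = 96,525.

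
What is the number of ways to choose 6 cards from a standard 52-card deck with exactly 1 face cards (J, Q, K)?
7,896,096

Reasoning: 12 face cards and 40 non-face cards: C(12,1) × C(40,5) = 12 × 658,008 = 7,896,096.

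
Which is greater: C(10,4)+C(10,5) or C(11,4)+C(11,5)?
C(11,4)+C(11,5)

First=462, Second=792.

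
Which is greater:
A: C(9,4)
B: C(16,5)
B

A=C(9,4)=126, B=C(16,5)=4,368.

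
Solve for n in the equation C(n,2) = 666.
37
C(n,2) = n(n−1)/2! is increasing in n, and n(n−1) = 2!·666 = 1,332 ≈ (n−0.5)^2 gives n ≈ 37.0. Check: C(35,2) = 595, C(36,2) = 630, C(37,2) = 666 ✓. So n = 37.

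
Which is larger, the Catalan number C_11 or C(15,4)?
C_11

Solution: C_11 = C(22,11)/(11+1) = 705,432/12 = 58,786; C(15,4) = 1,365.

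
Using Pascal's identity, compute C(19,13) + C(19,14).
38,760

Working:
C(19,13) + C(19,14) = C(20,14) = 38,760.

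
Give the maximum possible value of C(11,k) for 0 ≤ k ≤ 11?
462

Maximum at k = 5 or k = 6: C(11,5) = 462.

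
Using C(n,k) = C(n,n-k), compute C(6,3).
20

Working:
C(6,3) = C(6,3) = 20.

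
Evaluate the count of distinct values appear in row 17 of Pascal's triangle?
9
Row 17 has entries C(17,0)..C(17,17); by symmetry C(17,k)=C(17,17-k), giving 9 distinct values.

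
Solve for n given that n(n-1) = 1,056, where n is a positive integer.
33

Working:
n² − n − 1,056 = 0, so n = (1 ± √(1 + 4·1,056))/2 = (1 ± √4,225)/2 = (1 ± 65)/2, i.e. n = 33 or n = -32. Taking the positive root, n = 33 (check: 33×32 = 1,056).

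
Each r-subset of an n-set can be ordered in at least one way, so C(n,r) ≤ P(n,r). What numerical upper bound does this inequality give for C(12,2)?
132

P(12,2) = 12·11 = 132, so C(12,2) ≤ 132. (The bound is loose by a factor of 2! = 2: C(12,2) = 132/2 = 66.)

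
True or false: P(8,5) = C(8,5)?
False

Solution: P(8,5) = 6,720 and C(8,5) = 56; P(n,r) = r! × C(n,r) so P > C whenever r ≥ 2.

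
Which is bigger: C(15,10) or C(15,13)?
C(15,10)=3,003, C(15,13)=105.

Answer: C(15,10)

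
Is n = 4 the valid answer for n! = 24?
Yes

Explanation: 4! = 4·3! = 4·6 = 24, which equals 24.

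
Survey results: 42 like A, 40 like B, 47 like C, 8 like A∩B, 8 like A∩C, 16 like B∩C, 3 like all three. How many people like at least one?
100

Explanation: |A∪B∪C| = 42+40+47-8-8-16+3 = 100.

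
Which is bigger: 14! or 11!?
14!=87,178,291,200, 11!=39,916,800. 14! > 11!.
Final answer: 14!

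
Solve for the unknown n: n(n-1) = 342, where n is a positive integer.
19

Solution: n² − n − 342 = 0, so n = (1 ± √(1 + 4·342))/2 = (1 ± √1,369)/2 = (1 ± 37)/2, i.e. n = 19 or n = -18. Taking the positive root, n = 19 (check: 19×18 = 342).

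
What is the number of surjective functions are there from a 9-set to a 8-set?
1,451,520

Working:
Onto functions = 8! × S(9,8)
First compute S(9,8) via recurrence:
Using the Stirling recurrence: S(n,k) = k·S(n-1,k) + S(n-1,k-1)
S(9,8) = 8·S(8,8) + S(8,7)
         = 8·1 + 28
         = 8 + 28
         = 36
Then: 40320 × 36 = 1,451,520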